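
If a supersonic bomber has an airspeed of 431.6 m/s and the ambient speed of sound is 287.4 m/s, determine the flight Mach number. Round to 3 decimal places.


Step 1: M = V / a = 431.6 / 287.4
Step 2: M = 1.502

1.502


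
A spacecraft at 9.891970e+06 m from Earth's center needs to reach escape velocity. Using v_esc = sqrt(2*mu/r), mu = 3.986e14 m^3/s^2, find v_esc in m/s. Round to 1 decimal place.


Step 1: 2*mu/r = 2 * 3.986e14 / 9.891970e+06 = 80590620.473
Step 2: v_esc = sqrt(80590620.473) = 8977.2 m/s

8977.2


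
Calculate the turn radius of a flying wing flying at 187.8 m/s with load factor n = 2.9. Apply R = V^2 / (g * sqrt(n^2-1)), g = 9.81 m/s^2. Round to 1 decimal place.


Step 1: V^2 = 187.8^2 = 35268.84
Step 2: n^2 - 1 = 2.9^2 - 1 = 7.41
Step 3: sqrt(7.41) = 2.722132
Step 4: R = 35268.84 / (9.81 * 2.722132) = 1320.7 m

1320.7


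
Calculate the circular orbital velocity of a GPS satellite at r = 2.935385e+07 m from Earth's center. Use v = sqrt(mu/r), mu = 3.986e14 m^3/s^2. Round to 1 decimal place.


Step 1: mu / r = 3.986e14 / 2.935385e+07 = 13579138.682
Step 2: v = sqrt(13579138.682) = 3685.0 m/s

3685.0


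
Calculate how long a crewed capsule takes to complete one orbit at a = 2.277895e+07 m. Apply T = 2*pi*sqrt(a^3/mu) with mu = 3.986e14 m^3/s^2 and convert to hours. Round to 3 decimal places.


Step 1: a^3 / mu = 1.181955e+22 / 3.986e14 = 2.965267e+07
Step 2: sqrt(2.965267e+07) = 5445.4266 s
Step 3: T = 2*pi * 5445.4266 = 34214.62 s
Step 4: T in hours = 34214.62 / 3600 = 9.504 hours

9.504


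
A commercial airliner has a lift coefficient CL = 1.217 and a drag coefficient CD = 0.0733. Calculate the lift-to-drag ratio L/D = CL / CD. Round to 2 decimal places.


Step 1: L/D = CL / CD = 1.217 / 0.0733
Step 2: L/D = 16.60

16.60


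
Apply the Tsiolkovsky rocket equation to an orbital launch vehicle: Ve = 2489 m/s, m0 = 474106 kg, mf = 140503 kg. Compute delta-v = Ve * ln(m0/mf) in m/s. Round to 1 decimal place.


Step 1: Mass ratio m0/mf = 474106 / 140503 = 3.374348
Step 2: ln(3.374348) = 1.216202
Step 3: delta-v = 2489 * 1.216202 = 3027.1 m/s

3027.1


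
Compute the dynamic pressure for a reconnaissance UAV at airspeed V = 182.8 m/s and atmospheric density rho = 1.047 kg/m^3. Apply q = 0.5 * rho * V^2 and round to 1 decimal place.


Step 1: V^2 = 182.8^2 = 33415.84
Step 2: q = 0.5 * 1.047 * 33415.84
Step 3: q = 17493.2 Pa

17493.2


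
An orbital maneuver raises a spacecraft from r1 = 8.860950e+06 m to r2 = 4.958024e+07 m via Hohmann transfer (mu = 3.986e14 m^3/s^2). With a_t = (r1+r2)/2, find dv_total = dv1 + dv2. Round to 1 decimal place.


Step 1: Transfer semi-major axis a_t = (8.860950e+06 + 4.958024e+07) / 2 = 2.922060e+07 m
Step 2: v1 (circular at r1) = sqrt(mu/r1) = 6707.0 m/s
Step 3: v_t1 = sqrt(mu*(2/r1 - 1/a_t)) = 8736.52 m/s
Step 4: dv1 = |8736.52 - 6707.0| = 2029.51 m/s
Step 5: v2 (circular at r2) = 2835.4 m/s, v_t2 = 1561.38 m/s
Step 6: dv2 = |2835.4 - 1561.38| = 1274.02 m/s
Step 7: Total delta-v = 2029.51 + 1274.02 = 3303.5 m/s

3303.5


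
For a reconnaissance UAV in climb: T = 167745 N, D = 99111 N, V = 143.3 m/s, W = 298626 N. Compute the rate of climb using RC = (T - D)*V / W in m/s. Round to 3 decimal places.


Step 1: Excess thrust = T - D = 167745 - 99111 = 68634 N
Step 2: Excess power = 68634 * 143.3 = 9835252.2 W
Step 3: RC = 9835252.2 / 298626 = 32.935 m/s

32.935


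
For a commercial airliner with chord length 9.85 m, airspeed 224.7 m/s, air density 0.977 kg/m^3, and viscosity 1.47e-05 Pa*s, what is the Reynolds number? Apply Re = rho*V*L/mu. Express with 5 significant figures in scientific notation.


Step 1: Numerator = rho * V * L = 0.977 * 224.7 * 9.85 = 2162.389215
Step 2: Re = 2162.389215 / 1.47e-05
Step 3: Re = 1.4710e+08

1.4710e+08


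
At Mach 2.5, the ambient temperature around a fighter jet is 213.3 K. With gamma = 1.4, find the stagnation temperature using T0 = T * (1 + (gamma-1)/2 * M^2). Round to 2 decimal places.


Step 1: (gamma-1)/2 = 0.2
Step 2: M^2 = 6.25
Step 3: 1 + 0.2 * 6.25 = 2.25
Step 4: T0 = 213.3 * 2.25 = 479.93 K

479.93


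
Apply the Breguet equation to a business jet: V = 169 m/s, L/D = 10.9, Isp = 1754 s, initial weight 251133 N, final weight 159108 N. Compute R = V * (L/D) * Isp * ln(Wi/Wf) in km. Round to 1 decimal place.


Step 1: Coefficient = V * (L/D) * Isp = 169 * 10.9 * 1754 = 3231043.4 m
Step 2: Wi/Wf = 251133 / 159108 = 1.578381
Step 3: ln(1.578381) = 0.456399
Step 4: R = 3231043.4 * 0.456399 = 1474646.5 m = 1474.6 km

1474.6


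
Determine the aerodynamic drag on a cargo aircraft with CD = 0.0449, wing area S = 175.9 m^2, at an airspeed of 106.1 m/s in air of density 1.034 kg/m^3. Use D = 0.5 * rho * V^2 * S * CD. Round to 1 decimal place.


Step 1: Dynamic pressure q = 0.5 * 1.034 * 106.1^2 = 5819.9776 Pa
Step 2: Drag D = q * S * CD = 5819.9776 * 175.9 * 0.0449
Step 3: D = 45965.7 N

45965.7


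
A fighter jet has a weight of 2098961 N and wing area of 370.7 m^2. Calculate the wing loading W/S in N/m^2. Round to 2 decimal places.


Step 1: Wing loading = W / S = 2098961 / 370.7
Step 2: Wing loading = 5662.16 N/m^2

5662.16


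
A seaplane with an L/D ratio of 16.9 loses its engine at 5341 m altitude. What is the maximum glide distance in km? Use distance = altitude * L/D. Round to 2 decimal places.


Step 1: Glide distance = altitude * L/D = 5341 * 16.9 = 90262.9 m
Step 2: Convert to km: 90262.9 / 1000 = 90.26 km

90.26


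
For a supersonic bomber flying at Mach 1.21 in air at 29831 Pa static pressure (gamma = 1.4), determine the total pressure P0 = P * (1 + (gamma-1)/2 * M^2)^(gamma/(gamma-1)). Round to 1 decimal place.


Step 1: (gamma-1)/2 * M^2 = 0.2 * 1.4641 = 0.29282
Step 2: 1 + 0.29282 = 1.29282
Step 3: Exponent gamma/(gamma-1) = 3.5
Step 4: P0 = 29831 * 1.29282^3.5 = 73291.1 Pa

73291.1


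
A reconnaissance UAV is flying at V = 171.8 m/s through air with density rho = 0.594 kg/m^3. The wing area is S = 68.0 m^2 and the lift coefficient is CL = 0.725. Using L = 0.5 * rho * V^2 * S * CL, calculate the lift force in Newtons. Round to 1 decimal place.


Step 1: Calculate dynamic pressure q = 0.5 * 0.594 * 171.8^2 = 0.5 * 0.594 * 29515.24 = 8766.0263 Pa
Step 2: Multiply by wing area and lift coefficient: L = 8766.0263 * 68.0 * 0.725
Step 3: L = 596089.787 * 0.725 = 432165.1 N

432165.1


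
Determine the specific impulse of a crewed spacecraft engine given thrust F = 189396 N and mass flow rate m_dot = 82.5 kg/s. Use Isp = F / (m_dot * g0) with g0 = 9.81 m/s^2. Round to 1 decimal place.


Step 1: m_dot * g0 = 82.5 * 9.81 = 809.33
Step 2: Isp = 189396 / 809.33 = 234.0 s

234.0


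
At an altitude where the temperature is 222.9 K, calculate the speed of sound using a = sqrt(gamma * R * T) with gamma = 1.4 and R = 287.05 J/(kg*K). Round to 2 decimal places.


Step 1: gamma * R * T = 1.4 * 287.05 * 222.9 = 89576.823
Step 2: a = sqrt(89576.823) = 299.29 m/s

299.29


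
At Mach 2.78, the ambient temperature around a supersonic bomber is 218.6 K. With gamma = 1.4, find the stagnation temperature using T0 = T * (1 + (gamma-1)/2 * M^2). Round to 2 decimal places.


Step 1: (gamma-1)/2 = 0.2
Step 2: M^2 = 7.7284
Step 3: 1 + 0.2 * 7.7284 = 2.54568
Step 4: T0 = 218.6 * 2.54568 = 556.49 K

556.49


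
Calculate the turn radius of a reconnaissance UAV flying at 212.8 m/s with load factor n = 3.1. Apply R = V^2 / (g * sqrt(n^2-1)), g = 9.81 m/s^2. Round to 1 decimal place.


Step 1: V^2 = 212.8^2 = 45283.84
Step 2: n^2 - 1 = 3.1^2 - 1 = 8.61
Step 3: sqrt(8.61) = 2.93428
Step 4: R = 45283.84 / (9.81 * 2.93428) = 1573.2 m

1573.2


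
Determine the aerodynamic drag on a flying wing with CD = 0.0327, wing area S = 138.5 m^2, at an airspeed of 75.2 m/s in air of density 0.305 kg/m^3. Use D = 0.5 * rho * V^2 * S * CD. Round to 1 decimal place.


Step 1: Dynamic pressure q = 0.5 * 0.305 * 75.2^2 = 862.3936 Pa
Step 2: Drag D = q * S * CD = 862.3936 * 138.5 * 0.0327
Step 3: D = 3905.7 N

3905.7


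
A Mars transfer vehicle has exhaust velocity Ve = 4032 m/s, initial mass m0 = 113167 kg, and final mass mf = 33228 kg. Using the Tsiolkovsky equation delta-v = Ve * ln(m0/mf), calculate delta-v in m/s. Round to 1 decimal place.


Step 1: Mass ratio m0/mf = 113167 / 33228 = 3.405772
Step 2: ln(3.405772) = 1.225472
Step 3: delta-v = 4032 * 1.225472 = 4941.1 m/s

4941.1


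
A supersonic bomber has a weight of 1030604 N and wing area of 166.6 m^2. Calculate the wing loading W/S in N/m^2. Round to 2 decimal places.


Step 1: Wing loading = W / S = 1030604 / 166.6
Step 2: Wing loading = 6186.10 N/m^2

6186.10


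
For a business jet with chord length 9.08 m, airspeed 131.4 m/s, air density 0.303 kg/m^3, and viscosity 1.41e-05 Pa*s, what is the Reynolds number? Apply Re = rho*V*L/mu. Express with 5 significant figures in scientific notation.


Step 1: Numerator = rho * V * L = 0.303 * 131.4 * 9.08 = 361.512936
Step 2: Re = 361.512936 / 1.41e-05
Step 3: Re = 2.5639e+07

2.5639e+07


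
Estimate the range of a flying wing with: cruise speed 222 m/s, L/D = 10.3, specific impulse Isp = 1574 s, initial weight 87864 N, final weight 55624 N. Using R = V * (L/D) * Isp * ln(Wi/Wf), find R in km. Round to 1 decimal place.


Step 1: Coefficient = V * (L/D) * Isp = 222 * 10.3 * 1574 = 3599108.4 m
Step 2: Wi/Wf = 87864 / 55624 = 1.579606
Step 3: ln(1.579606) = 0.457175
Step 4: R = 3599108.4 * 0.457175 = 1645423.8 m = 1645.4 km

1645.4


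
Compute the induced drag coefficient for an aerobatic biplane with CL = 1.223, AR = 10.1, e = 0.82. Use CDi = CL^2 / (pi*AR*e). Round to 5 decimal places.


Step 1: CL^2 = 1.223^2 = 1.495729
Step 2: pi * AR * e = 3.14159 * 10.1 * 0.82 = 26.01867
Step 3: CDi = 1.495729 / 26.01867 = 0.05749

0.05749


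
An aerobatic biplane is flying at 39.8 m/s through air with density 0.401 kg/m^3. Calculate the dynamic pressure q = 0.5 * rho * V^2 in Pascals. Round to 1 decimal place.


Step 1: V^2 = 39.8^2 = 1584.04
Step 2: q = 0.5 * 0.401 * 1584.04
Step 3: q = 317.6 Pa

317.6


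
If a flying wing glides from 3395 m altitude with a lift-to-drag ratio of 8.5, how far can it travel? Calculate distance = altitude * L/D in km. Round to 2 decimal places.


Step 1: Glide distance = altitude * L/D = 3395 * 8.5 = 28857.5 m
Step 2: Convert to km: 28857.5 / 1000 = 28.86 km

28.86


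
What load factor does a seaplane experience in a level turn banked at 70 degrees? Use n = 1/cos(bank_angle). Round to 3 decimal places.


Step 1: Convert 70 degrees to radians = 1.22173
Step 2: cos(70 deg) = 0.34202
Step 3: n = 1 / 0.34202 = 2.924

2.924


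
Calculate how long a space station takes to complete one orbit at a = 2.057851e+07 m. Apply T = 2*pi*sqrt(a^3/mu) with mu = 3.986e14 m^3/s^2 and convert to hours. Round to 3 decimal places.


Step 1: a^3 / mu = 8.714486e+21 / 3.986e14 = 2.186273e+07
Step 2: sqrt(2.186273e+07) = 4675.7603 s
Step 3: T = 2*pi * 4675.7603 = 29378.67 s
Step 4: T in hours = 29378.67 / 3600 = 8.161 hours

8.161


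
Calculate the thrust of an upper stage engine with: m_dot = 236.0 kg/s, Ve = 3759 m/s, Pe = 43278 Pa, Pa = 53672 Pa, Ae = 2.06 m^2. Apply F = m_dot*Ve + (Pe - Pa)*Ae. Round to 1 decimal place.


Step 1: Momentum thrust = m_dot * Ve = 236.0 * 3759 = 887124.0 N
Step 2: Pressure thrust = (Pe - Pa) * Ae = (43278 - 53672) * 2.06 = -21411.64 N
Step 3: Total thrust F = 887124.0 + -21411.64 = 865712.4 N

865712.4


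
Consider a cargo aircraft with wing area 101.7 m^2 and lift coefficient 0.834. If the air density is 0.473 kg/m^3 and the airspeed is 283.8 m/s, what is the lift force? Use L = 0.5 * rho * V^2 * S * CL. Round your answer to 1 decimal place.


Step 1: Calculate dynamic pressure q = 0.5 * 0.473 * 283.8^2 = 0.5 * 0.473 * 80542.44 = 19048.2871 Pa
Step 2: Multiply by wing area and lift coefficient: L = 19048.2871 * 101.7 * 0.834
Step 3: L = 1937210.794 * 0.834 = 1615633.8 N

1615633.8


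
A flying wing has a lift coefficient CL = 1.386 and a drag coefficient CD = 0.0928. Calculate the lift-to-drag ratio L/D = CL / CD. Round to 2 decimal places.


Step 1: L/D = CL / CD = 1.386 / 0.0928
Step 2: L/D = 14.94

14.94


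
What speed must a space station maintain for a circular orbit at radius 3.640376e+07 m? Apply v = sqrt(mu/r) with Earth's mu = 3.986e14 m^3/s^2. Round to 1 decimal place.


Step 1: mu / r = 3.986e14 / 3.640376e+07 = 10949418.4117
Step 2: v = sqrt(10949418.4117) = 3309.0 m/s

3309.0


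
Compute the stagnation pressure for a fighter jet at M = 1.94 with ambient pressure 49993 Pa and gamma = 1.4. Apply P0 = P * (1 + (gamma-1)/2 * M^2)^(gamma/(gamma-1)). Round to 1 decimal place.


Step 1: (gamma-1)/2 * M^2 = 0.2 * 3.7636 = 0.75272
Step 2: 1 + 0.75272 = 1.75272
Step 3: Exponent gamma/(gamma-1) = 3.5
Step 4: P0 = 49993 * 1.75272^3.5 = 356371.6 Pa

356371.6


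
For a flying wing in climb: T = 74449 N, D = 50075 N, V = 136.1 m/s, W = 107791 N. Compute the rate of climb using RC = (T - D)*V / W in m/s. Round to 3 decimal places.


Step 1: Excess thrust = T - D = 74449 - 50075 = 24374 N
Step 2: Excess power = 24374 * 136.1 = 3317301.4 W
Step 3: RC = 3317301.4 / 107791 = 30.775 m/s

30.775


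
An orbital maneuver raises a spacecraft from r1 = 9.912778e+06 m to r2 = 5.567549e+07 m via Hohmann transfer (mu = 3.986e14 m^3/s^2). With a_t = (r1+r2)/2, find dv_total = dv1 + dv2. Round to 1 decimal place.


Step 1: Transfer semi-major axis a_t = (9.912778e+06 + 5.567549e+07) / 2 = 3.279413e+07 m
Step 2: v1 (circular at r1) = sqrt(mu/r1) = 6341.19 m/s
Step 3: v_t1 = sqrt(mu*(2/r1 - 1/a_t)) = 8262.37 m/s
Step 4: dv1 = |8262.37 - 6341.19| = 1921.18 m/s
Step 5: v2 (circular at r2) = 2675.7 m/s, v_t2 = 1471.08 m/s
Step 6: dv2 = |2675.7 - 1471.08| = 1204.62 m/s
Step 7: Total delta-v = 1921.18 + 1204.62 = 3125.8 m/s

3125.8


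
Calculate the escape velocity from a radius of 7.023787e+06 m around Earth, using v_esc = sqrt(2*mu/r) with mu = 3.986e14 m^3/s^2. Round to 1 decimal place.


Step 1: 2*mu/r = 2 * 3.986e14 / 7.023787e+06 = 113500024.9865
Step 2: v_esc = sqrt(113500024.9865) = 10653.6 m/s

10653.6


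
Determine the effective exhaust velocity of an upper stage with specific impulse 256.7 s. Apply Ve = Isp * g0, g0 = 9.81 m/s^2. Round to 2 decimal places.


Step 1: Ve = Isp * g0 = 256.7 * 9.81
Step 2: Ve = 2518.23 m/s

2518.23


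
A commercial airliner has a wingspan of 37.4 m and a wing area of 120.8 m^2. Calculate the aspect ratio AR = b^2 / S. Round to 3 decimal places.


Step 1: b^2 = 37.4^2 = 1398.76
Step 2: AR = 1398.76 / 120.8 = 11.579

11.579


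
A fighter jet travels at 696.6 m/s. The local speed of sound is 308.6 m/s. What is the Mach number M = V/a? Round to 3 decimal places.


Step 1: M = V / a = 696.6 / 308.6
Step 2: M = 2.257

2.257


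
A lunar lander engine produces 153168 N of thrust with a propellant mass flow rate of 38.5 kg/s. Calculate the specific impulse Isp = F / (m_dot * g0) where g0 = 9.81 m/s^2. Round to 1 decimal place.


Step 1: m_dot * g0 = 38.5 * 9.81 = 377.69
Step 2: Isp = 153168 / 377.69 = 405.5 s

405.5


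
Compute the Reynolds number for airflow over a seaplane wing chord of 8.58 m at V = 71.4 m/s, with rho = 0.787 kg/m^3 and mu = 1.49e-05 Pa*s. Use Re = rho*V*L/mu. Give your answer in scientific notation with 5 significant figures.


Step 1: Numerator = rho * V * L = 0.787 * 71.4 * 8.58 = 482.125644
Step 2: Re = 482.125644 / 1.49e-05
Step 3: Re = 3.2357e+07

3.2357e+07


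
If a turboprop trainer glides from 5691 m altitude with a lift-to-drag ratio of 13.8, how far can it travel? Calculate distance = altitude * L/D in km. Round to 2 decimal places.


Step 1: Glide distance = altitude * L/D = 5691 * 13.8 = 78535.8 m
Step 2: Convert to km: 78535.8 / 1000 = 78.54 km

78.54


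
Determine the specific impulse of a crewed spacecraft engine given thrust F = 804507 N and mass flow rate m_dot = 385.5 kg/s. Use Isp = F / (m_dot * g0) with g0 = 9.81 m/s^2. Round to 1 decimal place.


Step 1: m_dot * g0 = 385.5 * 9.81 = 3781.76
Step 2: Isp = 804507 / 3781.76 = 212.7 s

212.7


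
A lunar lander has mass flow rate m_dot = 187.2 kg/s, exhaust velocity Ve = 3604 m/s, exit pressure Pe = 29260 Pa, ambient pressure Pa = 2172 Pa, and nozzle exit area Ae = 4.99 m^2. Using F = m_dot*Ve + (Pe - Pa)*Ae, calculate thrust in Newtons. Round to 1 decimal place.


Step 1: Momentum thrust = m_dot * Ve = 187.2 * 3604 = 674668.8 N
Step 2: Pressure thrust = (Pe - Pa) * Ae = (29260 - 2172) * 4.99 = 135169.12 N
Step 3: Total thrust F = 674668.8 + 135169.12 = 809837.9 N

809837.9


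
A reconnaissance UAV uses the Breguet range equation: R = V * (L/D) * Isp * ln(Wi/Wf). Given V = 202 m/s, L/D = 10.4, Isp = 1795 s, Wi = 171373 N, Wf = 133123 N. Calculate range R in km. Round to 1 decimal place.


Step 1: Coefficient = V * (L/D) * Isp = 202 * 10.4 * 1795 = 3770936.0 m
Step 2: Wi/Wf = 171373 / 133123 = 1.287328
Step 3: ln(1.287328) = 0.252569
Step 4: R = 3770936.0 * 0.252569 = 952421.4 m = 952.4 km

952.4


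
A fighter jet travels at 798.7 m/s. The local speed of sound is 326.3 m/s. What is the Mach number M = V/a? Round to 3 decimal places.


Step 1: M = V / a = 798.7 / 326.3
Step 2: M = 2.448

2.448


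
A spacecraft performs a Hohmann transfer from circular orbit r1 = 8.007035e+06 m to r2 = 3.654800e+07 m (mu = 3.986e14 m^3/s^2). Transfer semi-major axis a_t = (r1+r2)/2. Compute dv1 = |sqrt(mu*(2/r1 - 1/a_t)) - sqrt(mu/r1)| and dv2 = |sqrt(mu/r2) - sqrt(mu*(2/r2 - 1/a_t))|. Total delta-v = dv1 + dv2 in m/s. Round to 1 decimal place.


Step 1: Transfer semi-major axis a_t = (8.007035e+06 + 3.654800e+07) / 2 = 2.227752e+07 m
Step 2: v1 (circular at r1) = sqrt(mu/r1) = 7055.58 m/s
Step 3: v_t1 = sqrt(mu*(2/r1 - 1/a_t)) = 9037.14 m/s
Step 4: dv1 = |9037.14 - 7055.58| = 1981.56 m/s
Step 5: v2 (circular at r2) = 3302.45 m/s, v_t2 = 1979.88 m/s
Step 6: dv2 = |3302.45 - 1979.88| = 1322.57 m/s
Step 7: Total delta-v = 1981.56 + 1322.57 = 3304.1 m/s

3304.1


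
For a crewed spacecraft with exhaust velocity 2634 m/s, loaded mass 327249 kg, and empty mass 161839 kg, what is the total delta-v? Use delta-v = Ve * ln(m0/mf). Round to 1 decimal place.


Step 1: Mass ratio m0/mf = 327249 / 161839 = 2.022065
Step 2: ln(2.022065) = 0.704119
Step 3: delta-v = 2634 * 0.704119 = 1854.7 m/s

1854.7


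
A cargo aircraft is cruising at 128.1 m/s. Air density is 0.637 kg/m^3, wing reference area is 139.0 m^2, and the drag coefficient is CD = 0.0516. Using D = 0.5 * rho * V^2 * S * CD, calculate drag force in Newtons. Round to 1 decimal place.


Step 1: Dynamic pressure q = 0.5 * 0.637 * 128.1^2 = 5226.4608 Pa
Step 2: Drag D = q * S * CD = 5226.4608 * 139.0 * 0.0516
Step 3: D = 37486.3 N

37486.3


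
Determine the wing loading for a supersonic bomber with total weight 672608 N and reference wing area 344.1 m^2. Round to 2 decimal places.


Step 1: Wing loading = W / S = 672608 / 344.1
Step 2: Wing loading = 1954.69 N/m^2

1954.69


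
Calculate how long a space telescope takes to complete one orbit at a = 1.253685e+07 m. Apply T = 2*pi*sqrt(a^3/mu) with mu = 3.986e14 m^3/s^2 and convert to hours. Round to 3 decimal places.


Step 1: a^3 / mu = 1.970449e+21 / 3.986e14 = 4.943426e+06
Step 2: sqrt(4.943426e+06) = 2223.3815 s
Step 3: T = 2*pi * 2223.3815 = 13969.92 s
Step 4: T in hours = 13969.92 / 3600 = 3.881 hours

3.881


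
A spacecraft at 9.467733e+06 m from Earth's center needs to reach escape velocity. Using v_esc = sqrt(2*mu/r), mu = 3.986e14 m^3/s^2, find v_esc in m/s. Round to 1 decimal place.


Step 1: 2*mu/r = 2 * 3.986e14 / 9.467733e+06 = 84201783.0456
Step 2: v_esc = sqrt(84201783.0456) = 9176.2 m/s

9176.2


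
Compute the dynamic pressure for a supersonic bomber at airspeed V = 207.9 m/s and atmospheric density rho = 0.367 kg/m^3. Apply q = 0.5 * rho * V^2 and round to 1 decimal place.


Step 1: V^2 = 207.9^2 = 43222.41
Step 2: q = 0.5 * 0.367 * 43222.41
Step 3: q = 7931.3 Pa

7931.3


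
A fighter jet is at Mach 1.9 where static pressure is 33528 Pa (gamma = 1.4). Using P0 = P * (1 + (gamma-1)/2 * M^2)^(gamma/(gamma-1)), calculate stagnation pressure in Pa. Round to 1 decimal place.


Step 1: (gamma-1)/2 * M^2 = 0.2 * 3.61 = 0.722
Step 2: 1 + 0.722 = 1.722
Step 3: Exponent gamma/(gamma-1) = 3.5
Step 4: P0 = 33528 * 1.722^3.5 = 224658.9 Pa

224658.9


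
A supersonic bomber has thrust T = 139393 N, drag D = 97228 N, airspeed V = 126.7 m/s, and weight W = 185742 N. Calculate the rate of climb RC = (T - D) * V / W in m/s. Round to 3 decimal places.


Step 1: Excess thrust = T - D = 139393 - 97228 = 42165 N
Step 2: Excess power = 42165 * 126.7 = 5342305.5 W
Step 3: RC = 5342305.5 / 185742 = 28.762 m/s

28.762


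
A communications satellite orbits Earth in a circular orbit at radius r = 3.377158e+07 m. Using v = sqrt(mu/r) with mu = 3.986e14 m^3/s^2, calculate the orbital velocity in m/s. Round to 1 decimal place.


Step 1: mu / r = 3.986e14 / 3.377158e+07 = 11802823.5576
Step 2: v = sqrt(11802823.5576) = 3435.5 m/s

3435.5


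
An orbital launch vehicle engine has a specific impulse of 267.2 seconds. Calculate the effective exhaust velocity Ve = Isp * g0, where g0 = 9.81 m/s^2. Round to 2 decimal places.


Step 1: Ve = Isp * g0 = 267.2 * 9.81
Step 2: Ve = 2621.23 m/s

2621.23


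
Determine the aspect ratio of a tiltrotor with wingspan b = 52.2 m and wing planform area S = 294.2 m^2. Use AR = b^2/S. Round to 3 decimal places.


Step 1: b^2 = 52.2^2 = 2724.84
Step 2: AR = 2724.84 / 294.2 = 9.262

9.262


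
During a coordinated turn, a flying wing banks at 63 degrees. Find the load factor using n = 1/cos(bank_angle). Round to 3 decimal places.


Step 1: Convert 63 degrees to radians = 1.099557
Step 2: cos(63 deg) = 0.45399
Step 3: n = 1 / 0.45399 = 2.203

2.203


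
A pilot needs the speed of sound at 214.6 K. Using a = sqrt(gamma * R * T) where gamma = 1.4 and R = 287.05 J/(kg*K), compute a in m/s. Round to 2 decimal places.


Step 1: gamma * R * T = 1.4 * 287.05 * 214.6 = 86241.302
Step 2: a = sqrt(86241.302) = 293.67 m/s

293.67


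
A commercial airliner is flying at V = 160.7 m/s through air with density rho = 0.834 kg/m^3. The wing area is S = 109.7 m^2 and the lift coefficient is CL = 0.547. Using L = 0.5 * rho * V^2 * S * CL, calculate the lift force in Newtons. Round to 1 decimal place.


Step 1: Calculate dynamic pressure q = 0.5 * 0.834 * 160.7^2 = 0.5 * 0.834 * 25824.49 = 10768.8123 Pa
Step 2: Multiply by wing area and lift coefficient: L = 10768.8123 * 109.7 * 0.547
Step 3: L = 1181338.7126 * 0.547 = 646192.3 N

646192.3


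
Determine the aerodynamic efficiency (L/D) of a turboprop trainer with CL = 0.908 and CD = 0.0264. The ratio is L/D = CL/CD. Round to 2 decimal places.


Step 1: L/D = CL / CD = 0.908 / 0.0264
Step 2: L/D = 34.39

34.39


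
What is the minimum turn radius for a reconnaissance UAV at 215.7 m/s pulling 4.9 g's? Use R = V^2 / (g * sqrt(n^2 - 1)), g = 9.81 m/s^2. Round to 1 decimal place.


Step 1: V^2 = 215.7^2 = 46526.49
Step 2: n^2 - 1 = 4.9^2 - 1 = 23.01
Step 3: sqrt(23.01) = 4.796874
Step 4: R = 46526.49 / (9.81 * 4.796874) = 988.7 m

988.7


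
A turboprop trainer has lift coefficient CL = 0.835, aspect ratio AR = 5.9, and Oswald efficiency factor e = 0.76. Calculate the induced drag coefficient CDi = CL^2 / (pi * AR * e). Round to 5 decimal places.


Step 1: CL^2 = 0.835^2 = 0.697225
Step 2: pi * AR * e = 3.14159 * 5.9 * 0.76 = 14.086901
Step 3: CDi = 0.697225 / 14.086901 = 0.04949

0.04949


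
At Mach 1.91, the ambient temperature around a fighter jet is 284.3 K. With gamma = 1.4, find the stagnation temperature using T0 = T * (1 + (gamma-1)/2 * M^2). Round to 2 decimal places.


Step 1: (gamma-1)/2 = 0.2
Step 2: M^2 = 3.6481
Step 3: 1 + 0.2 * 3.6481 = 1.72962
Step 4: T0 = 284.3 * 1.72962 = 491.73 K

491.73


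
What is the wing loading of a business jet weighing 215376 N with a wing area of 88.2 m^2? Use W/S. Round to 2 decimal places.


Step 1: Wing loading = W / S = 215376 / 88.2
Step 2: Wing loading = 2441.90 N/m^2

2441.90


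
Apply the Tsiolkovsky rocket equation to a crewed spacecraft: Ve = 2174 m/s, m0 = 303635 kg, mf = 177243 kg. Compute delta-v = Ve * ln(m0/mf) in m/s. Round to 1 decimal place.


Step 1: Mass ratio m0/mf = 303635 / 177243 = 1.7131
Step 2: ln(1.7131) = 0.538305
Step 3: delta-v = 2174 * 0.538305 = 1170.3 m/s

1170.3


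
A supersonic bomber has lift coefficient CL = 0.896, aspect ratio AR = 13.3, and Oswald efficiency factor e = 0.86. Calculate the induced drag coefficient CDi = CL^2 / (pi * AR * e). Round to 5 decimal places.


Step 1: CL^2 = 0.896^2 = 0.802816
Step 2: pi * AR * e = 3.14159 * 13.3 * 0.86 = 35.933537
Step 3: CDi = 0.802816 / 35.933537 = 0.02234

0.02234


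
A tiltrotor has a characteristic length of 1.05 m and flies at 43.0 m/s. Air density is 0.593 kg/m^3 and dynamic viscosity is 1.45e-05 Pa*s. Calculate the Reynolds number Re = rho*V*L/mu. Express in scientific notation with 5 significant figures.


Step 1: Numerator = rho * V * L = 0.593 * 43.0 * 1.05 = 26.77395
Step 2: Re = 26.77395 / 1.45e-05
Step 3: Re = 1.8465e+06

1.8465e+06


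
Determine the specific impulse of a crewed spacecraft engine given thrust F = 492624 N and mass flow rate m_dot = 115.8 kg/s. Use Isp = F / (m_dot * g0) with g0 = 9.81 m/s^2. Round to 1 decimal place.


Step 1: m_dot * g0 = 115.8 * 9.81 = 1136.0
Step 2: Isp = 492624 / 1136.0 = 433.6 s

433.6


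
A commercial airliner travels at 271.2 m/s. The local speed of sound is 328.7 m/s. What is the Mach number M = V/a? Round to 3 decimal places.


Step 1: M = V / a = 271.2 / 328.7
Step 2: M = 0.825

0.825


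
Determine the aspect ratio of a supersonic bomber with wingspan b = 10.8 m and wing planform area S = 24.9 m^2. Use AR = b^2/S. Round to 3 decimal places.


Step 1: b^2 = 10.8^2 = 116.64
Step 2: AR = 116.64 / 24.9 = 4.684

4.684


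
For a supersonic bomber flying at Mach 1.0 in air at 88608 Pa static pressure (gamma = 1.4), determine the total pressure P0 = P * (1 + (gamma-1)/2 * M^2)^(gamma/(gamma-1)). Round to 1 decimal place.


Step 1: (gamma-1)/2 * M^2 = 0.2 * 1.0 = 0.2
Step 2: 1 + 0.2 = 1.2
Step 3: Exponent gamma/(gamma-1) = 3.5
Step 4: P0 = 88608 * 1.2^3.5 = 167728.7 Pa

167728.7


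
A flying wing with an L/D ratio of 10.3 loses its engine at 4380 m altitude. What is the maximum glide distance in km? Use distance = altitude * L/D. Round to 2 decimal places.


Step 1: Glide distance = altitude * L/D = 4380 * 10.3 = 45114.0 m
Step 2: Convert to km: 45114.0 / 1000 = 45.11 km

45.11


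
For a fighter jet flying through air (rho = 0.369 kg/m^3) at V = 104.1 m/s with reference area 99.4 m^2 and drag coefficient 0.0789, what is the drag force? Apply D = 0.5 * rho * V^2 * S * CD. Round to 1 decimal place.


Step 1: Dynamic pressure q = 0.5 * 0.369 * 104.1^2 = 1999.3914 Pa
Step 2: Drag D = q * S * CD = 1999.3914 * 99.4 * 0.0789
Step 3: D = 15680.5 N

15680.5


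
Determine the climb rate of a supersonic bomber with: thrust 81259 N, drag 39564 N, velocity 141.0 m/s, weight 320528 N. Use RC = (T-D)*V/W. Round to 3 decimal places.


Step 1: Excess thrust = T - D = 81259 - 39564 = 41695 N
Step 2: Excess power = 41695 * 141.0 = 5878995.0 W
Step 3: RC = 5878995.0 / 320528 = 18.342 m/s

18.342


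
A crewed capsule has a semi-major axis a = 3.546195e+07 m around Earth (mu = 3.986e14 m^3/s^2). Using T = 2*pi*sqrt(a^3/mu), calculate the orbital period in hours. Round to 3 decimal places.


Step 1: a^3 / mu = 4.459517e+22 / 3.986e14 = 1.118795e+08
Step 2: sqrt(1.118795e+08) = 10577.311 s
Step 3: T = 2*pi * 10577.311 = 66459.2 s
Step 4: T in hours = 66459.2 / 3600 = 18.461 hours

18.461


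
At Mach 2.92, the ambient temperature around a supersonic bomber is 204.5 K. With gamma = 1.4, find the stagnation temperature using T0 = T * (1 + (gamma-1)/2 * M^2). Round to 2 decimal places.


Step 1: (gamma-1)/2 = 0.2
Step 2: M^2 = 8.5264
Step 3: 1 + 0.2 * 8.5264 = 2.70528
Step 4: T0 = 204.5 * 2.70528 = 553.23 K

553.23


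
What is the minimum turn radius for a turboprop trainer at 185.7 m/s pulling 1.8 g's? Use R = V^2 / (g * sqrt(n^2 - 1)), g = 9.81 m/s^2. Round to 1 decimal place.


Step 1: V^2 = 185.7^2 = 34484.49
Step 2: n^2 - 1 = 1.8^2 - 1 = 2.24
Step 3: sqrt(2.24) = 1.496663
Step 4: R = 34484.49 / (9.81 * 1.496663) = 2348.7 m

2348.7


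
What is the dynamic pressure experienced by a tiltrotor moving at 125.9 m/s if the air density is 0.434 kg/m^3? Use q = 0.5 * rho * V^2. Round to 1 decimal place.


Step 1: V^2 = 125.9^2 = 15850.81
Step 2: q = 0.5 * 0.434 * 15850.81
Step 3: q = 3439.6 Pa

3439.6


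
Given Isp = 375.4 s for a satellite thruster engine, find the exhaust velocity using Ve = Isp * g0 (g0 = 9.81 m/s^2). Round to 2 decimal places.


Step 1: Ve = Isp * g0 = 375.4 * 9.81
Step 2: Ve = 3682.67 m/s

3682.67


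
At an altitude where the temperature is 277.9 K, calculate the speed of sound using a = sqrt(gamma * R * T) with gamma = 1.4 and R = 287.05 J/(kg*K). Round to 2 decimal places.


Step 1: gamma * R * T = 1.4 * 287.05 * 277.9 = 111679.673
Step 2: a = sqrt(111679.673) = 334.19 m/s

334.19


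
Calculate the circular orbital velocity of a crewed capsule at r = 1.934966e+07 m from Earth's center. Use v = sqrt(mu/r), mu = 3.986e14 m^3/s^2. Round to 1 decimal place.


Step 1: mu / r = 3.986e14 / 1.934966e+07 = 20599845.1652
Step 2: v = sqrt(20599845.1652) = 4538.7 m/s

4538.7


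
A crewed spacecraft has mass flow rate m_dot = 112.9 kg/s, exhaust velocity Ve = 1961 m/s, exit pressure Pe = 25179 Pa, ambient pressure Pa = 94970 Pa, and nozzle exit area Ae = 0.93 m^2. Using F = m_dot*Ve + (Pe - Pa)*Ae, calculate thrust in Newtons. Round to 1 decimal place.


Step 1: Momentum thrust = m_dot * Ve = 112.9 * 1961 = 221396.9 N
Step 2: Pressure thrust = (Pe - Pa) * Ae = (25179 - 94970) * 0.93 = -64905.63 N
Step 3: Total thrust F = 221396.9 + -64905.63 = 156491.3 N

156491.3


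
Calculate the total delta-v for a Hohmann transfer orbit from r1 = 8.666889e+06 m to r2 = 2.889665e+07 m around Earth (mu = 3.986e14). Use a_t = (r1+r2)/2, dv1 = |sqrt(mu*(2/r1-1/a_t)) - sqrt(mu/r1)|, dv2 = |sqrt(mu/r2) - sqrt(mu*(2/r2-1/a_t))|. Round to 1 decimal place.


Step 1: Transfer semi-major axis a_t = (8.666889e+06 + 2.889665e+07) / 2 = 1.878177e+07 m
Step 2: v1 (circular at r1) = sqrt(mu/r1) = 6781.68 m/s
Step 3: v_t1 = sqrt(mu*(2/r1 - 1/a_t)) = 8411.87 m/s
Step 4: dv1 = |8411.87 - 6781.68| = 1630.19 m/s
Step 5: v2 (circular at r2) = 3714.03 m/s, v_t2 = 2522.95 m/s
Step 6: dv2 = |3714.03 - 2522.95| = 1191.08 m/s
Step 7: Total delta-v = 1630.19 + 1191.08 = 2821.3 m/s

2821.3


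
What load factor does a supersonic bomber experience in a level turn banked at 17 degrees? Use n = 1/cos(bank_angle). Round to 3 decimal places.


Step 1: Convert 17 degrees to radians = 0.296706
Step 2: cos(17 deg) = 0.956305
Step 3: n = 1 / 0.956305 = 1.046

1.046


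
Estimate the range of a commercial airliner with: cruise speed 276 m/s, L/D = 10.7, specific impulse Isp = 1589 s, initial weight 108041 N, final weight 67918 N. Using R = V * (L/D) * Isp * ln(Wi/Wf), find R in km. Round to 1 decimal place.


Step 1: Coefficient = V * (L/D) * Isp = 276 * 10.7 * 1589 = 4692634.8 m
Step 2: Wi/Wf = 108041 / 67918 = 1.590757
Step 3: ln(1.590757) = 0.46421
Step 4: R = 4692634.8 * 0.46421 = 2178366.5 m = 2178.4 km

2178.4


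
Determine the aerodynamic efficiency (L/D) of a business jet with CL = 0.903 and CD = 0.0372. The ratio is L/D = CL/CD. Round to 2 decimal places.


Step 1: L/D = CL / CD = 0.903 / 0.0372
Step 2: L/D = 24.27

24.27


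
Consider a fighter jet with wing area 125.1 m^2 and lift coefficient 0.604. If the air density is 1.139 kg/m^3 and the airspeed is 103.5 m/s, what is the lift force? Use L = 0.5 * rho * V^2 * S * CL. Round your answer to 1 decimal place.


Step 1: Calculate dynamic pressure q = 0.5 * 1.139 * 103.5^2 = 0.5 * 1.139 * 10712.25 = 6100.6264 Pa
Step 2: Multiply by wing area and lift coefficient: L = 6100.6264 * 125.1 * 0.604
Step 3: L = 763188.3595 * 0.604 = 460965.8 N

460965.8


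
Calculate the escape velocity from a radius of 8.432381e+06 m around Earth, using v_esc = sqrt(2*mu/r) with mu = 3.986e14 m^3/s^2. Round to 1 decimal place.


Step 1: 2*mu/r = 2 * 3.986e14 / 8.432381e+06 = 94540320.2251
Step 2: v_esc = sqrt(94540320.2251) = 9723.2 m/s

9723.2


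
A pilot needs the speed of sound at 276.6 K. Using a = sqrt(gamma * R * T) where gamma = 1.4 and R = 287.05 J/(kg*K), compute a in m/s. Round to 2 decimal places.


Step 1: gamma * R * T = 1.4 * 287.05 * 276.6 = 111157.242
Step 2: a = sqrt(111157.242) = 333.40 m/s

333.40


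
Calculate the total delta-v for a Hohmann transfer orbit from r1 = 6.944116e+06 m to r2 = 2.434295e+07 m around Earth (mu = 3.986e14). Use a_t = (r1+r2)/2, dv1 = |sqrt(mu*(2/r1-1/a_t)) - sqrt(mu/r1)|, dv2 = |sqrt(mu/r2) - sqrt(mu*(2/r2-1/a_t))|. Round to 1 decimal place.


Step 1: Transfer semi-major axis a_t = (6.944116e+06 + 2.434295e+07) / 2 = 1.564353e+07 m
Step 2: v1 (circular at r1) = sqrt(mu/r1) = 7576.35 m/s
Step 3: v_t1 = sqrt(mu*(2/r1 - 1/a_t)) = 9451.03 m/s
Step 4: dv1 = |9451.03 - 7576.35| = 1874.68 m/s
Step 5: v2 (circular at r2) = 4046.52 m/s, v_t2 = 2696.02 m/s
Step 6: dv2 = |4046.52 - 2696.02| = 1350.5 m/s
Step 7: Total delta-v = 1874.68 + 1350.5 = 3225.2 m/s

3225.2


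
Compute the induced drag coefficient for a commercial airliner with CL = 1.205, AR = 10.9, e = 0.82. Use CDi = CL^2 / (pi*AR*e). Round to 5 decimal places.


Step 1: CL^2 = 1.205^2 = 1.452025
Step 2: pi * AR * e = 3.14159 * 10.9 * 0.82 = 28.079555
Step 3: CDi = 1.452025 / 28.079555 = 0.05171

0.05171


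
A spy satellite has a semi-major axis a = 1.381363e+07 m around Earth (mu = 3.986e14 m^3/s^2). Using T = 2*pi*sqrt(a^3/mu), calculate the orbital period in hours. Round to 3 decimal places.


Step 1: a^3 / mu = 2.635867e+21 / 3.986e14 = 6.612812e+06
Step 2: sqrt(6.612812e+06) = 2571.5388 s
Step 3: T = 2*pi * 2571.5388 = 16157.45 s
Step 4: T in hours = 16157.45 / 3600 = 4.488 hours

4.488


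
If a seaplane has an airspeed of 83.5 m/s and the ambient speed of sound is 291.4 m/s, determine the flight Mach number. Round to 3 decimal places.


Step 1: M = V / a = 83.5 / 291.4
Step 2: M = 0.287

0.287


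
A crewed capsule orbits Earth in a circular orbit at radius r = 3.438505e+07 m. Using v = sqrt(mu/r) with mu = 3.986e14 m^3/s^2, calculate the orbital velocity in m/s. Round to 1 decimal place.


Step 1: mu / r = 3.986e14 / 3.438505e+07 = 11592247.2121
Step 2: v = sqrt(11592247.2121) = 3404.7 m/s

3404.7


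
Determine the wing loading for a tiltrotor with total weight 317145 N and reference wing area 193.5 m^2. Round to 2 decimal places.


Step 1: Wing loading = W / S = 317145 / 193.5
Step 2: Wing loading = 1638.99 N/m^2

1638.99


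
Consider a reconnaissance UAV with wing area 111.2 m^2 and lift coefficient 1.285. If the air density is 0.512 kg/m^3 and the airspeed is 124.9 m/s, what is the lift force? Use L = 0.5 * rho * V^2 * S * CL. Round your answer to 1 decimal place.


Step 1: Calculate dynamic pressure q = 0.5 * 0.512 * 124.9^2 = 0.5 * 0.512 * 15600.01 = 3993.6026 Pa
Step 2: Multiply by wing area and lift coefficient: L = 3993.6026 * 111.2 * 1.285
Step 3: L = 444088.6047 * 1.285 = 570653.9 N

570653.9


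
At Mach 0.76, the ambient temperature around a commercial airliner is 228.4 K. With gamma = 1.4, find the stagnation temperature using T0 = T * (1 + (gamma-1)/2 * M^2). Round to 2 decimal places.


Step 1: (gamma-1)/2 = 0.2
Step 2: M^2 = 0.5776
Step 3: 1 + 0.2 * 0.5776 = 1.11552
Step 4: T0 = 228.4 * 1.11552 = 254.78 K

254.78


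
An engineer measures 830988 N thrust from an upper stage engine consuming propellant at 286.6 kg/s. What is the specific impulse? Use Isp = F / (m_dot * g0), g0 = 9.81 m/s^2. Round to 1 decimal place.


Step 1: m_dot * g0 = 286.6 * 9.81 = 2811.55
Step 2: Isp = 830988 / 2811.55 = 295.6 s

295.6


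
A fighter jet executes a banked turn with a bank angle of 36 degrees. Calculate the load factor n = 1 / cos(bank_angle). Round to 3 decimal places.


Step 1: Convert 36 degrees to radians = 0.628319
Step 2: cos(36 deg) = 0.809017
Step 3: n = 1 / 0.809017 = 1.236

1.236


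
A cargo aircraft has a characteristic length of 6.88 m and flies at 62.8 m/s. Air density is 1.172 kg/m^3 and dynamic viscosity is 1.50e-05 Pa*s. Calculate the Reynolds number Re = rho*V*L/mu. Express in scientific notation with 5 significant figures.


Step 1: Numerator = rho * V * L = 1.172 * 62.8 * 6.88 = 506.379008
Step 2: Re = 506.379008 / 1.50e-05
Step 3: Re = 3.3759e+07

3.3759e+07


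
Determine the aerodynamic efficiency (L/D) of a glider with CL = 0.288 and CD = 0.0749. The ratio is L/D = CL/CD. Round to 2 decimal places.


Step 1: L/D = CL / CD = 0.288 / 0.0749
Step 2: L/D = 3.85

3.85


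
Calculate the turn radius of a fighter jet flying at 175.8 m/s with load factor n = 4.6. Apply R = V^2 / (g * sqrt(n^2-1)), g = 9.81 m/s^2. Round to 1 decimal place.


Step 1: V^2 = 175.8^2 = 30905.64
Step 2: n^2 - 1 = 4.6^2 - 1 = 20.16
Step 3: sqrt(20.16) = 4.489989
Step 4: R = 30905.64 / (9.81 * 4.489989) = 701.7 m

701.7


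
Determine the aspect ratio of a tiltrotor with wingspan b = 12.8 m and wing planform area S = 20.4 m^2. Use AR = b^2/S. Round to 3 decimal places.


Step 1: b^2 = 12.8^2 = 163.84
Step 2: AR = 163.84 / 20.4 = 8.031

8.031


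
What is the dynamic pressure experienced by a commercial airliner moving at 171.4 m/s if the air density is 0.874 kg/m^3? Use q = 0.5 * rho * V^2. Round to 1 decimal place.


Step 1: V^2 = 171.4^2 = 29377.96
Step 2: q = 0.5 * 0.874 * 29377.96
Step 3: q = 12838.2 Pa

12838.2


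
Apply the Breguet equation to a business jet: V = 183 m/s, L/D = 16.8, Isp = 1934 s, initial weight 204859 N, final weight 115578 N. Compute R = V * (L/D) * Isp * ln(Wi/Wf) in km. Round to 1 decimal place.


Step 1: Coefficient = V * (L/D) * Isp = 183 * 16.8 * 1934 = 5945889.6 m
Step 2: Wi/Wf = 204859 / 115578 = 1.772474
Step 3: ln(1.772474) = 0.572376
Step 4: R = 5945889.6 * 0.572376 = 3403286.4 m = 3403.3 km

3403.3


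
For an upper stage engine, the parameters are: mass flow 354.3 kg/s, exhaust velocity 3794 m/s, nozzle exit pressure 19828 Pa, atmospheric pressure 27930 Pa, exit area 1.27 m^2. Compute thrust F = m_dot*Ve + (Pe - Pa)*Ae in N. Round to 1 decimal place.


Step 1: Momentum thrust = m_dot * Ve = 354.3 * 3794 = 1344214.2 N
Step 2: Pressure thrust = (Pe - Pa) * Ae = (19828 - 27930) * 1.27 = -10289.54 N
Step 3: Total thrust F = 1344214.2 + -10289.54 = 1333924.7 N

1333924.7


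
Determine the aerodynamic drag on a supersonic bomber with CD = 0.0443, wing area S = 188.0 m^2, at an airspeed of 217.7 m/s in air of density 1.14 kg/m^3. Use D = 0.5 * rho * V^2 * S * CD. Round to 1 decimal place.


Step 1: Dynamic pressure q = 0.5 * 1.14 * 217.7^2 = 27014.1753 Pa
Step 2: Drag D = q * S * CD = 27014.1753 * 188.0 * 0.0443
Step 3: D = 224984.9 N

224984.9


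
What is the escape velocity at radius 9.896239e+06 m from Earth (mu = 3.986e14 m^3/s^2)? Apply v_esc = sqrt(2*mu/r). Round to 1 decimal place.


Step 1: 2*mu/r = 2 * 3.986e14 / 9.896239e+06 = 80555855.6134
Step 2: v_esc = sqrt(80555855.6134) = 8975.3 m/s

8975.3


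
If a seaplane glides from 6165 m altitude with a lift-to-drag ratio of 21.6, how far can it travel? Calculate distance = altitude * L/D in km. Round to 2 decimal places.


Step 1: Glide distance = altitude * L/D = 6165 * 21.6 = 133164.0 m
Step 2: Convert to km: 133164.0 / 1000 = 133.16 km

133.16


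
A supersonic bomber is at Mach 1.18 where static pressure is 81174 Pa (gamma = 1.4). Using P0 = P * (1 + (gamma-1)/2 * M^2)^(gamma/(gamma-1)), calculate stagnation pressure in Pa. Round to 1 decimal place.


Step 1: (gamma-1)/2 * M^2 = 0.2 * 1.3924 = 0.27848
Step 2: 1 + 0.27848 = 1.27848
Step 3: Exponent gamma/(gamma-1) = 3.5
Step 4: P0 = 81174 * 1.27848^3.5 = 191798.7 Pa

191798.7
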